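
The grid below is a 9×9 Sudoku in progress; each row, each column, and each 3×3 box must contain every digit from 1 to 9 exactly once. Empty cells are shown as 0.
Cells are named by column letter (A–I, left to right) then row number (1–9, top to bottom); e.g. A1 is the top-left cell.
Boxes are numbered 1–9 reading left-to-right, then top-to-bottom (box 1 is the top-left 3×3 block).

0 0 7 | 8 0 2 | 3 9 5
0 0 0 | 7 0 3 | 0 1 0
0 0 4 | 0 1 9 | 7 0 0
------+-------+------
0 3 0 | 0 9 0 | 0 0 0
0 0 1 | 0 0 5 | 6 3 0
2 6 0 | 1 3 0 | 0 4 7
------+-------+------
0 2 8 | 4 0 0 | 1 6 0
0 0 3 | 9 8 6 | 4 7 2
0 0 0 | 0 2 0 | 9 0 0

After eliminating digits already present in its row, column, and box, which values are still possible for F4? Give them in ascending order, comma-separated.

Row 4 already contains {3, 9}.
Column F already contains {2, 3, 5, 6, 9}.
Its 3×3 block (box 5) already contains {1, 3, 5, 9}.
Removing those from 1–9 leaves {4, 7, 8} as the candidates for F4.

4,7,8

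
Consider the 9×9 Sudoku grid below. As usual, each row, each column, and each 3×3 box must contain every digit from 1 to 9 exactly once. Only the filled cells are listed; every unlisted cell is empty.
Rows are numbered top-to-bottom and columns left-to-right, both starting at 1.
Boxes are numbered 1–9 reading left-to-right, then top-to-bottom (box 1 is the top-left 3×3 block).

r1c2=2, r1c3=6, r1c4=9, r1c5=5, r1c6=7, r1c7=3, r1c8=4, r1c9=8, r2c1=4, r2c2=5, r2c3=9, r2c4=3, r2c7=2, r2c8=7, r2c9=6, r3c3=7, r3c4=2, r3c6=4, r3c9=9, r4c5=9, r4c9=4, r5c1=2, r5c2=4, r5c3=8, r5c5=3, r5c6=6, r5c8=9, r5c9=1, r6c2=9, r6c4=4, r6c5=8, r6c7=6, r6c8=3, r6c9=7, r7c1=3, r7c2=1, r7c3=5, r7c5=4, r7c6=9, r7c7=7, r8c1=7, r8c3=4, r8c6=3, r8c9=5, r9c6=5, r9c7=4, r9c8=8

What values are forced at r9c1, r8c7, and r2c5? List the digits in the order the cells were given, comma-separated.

9,9,1

For r9c1:
  Consider where 9 can go in column 1.
  r1c1 is out (row 1 already has a 9).
  r3c1 is out (row 3 already has a 9).
  r4c1 is out (row 4 already has a 9).
  r6c1 is out (row 6 already has a 9).
  So the only cell in column 1 that can hold 9 is r9c1.
  So r9c1 = 9.
For r8c7:
  Consider where 9 can go in box 9.
  r7c8 is out (row 7 already has a 9).
  r7c9 is out (row 7 already has a 9).
  r8c8 is out (column 8 already has a 9).
  r9c9 is out (column 9 already has a 9).
  So the only cell in box 9 that can hold 9 is r8c7.
  So r8c7 = 9.
For r2c5:
  Row 2 already contains {2, 3, 4, 5, 6, 7, 9}.
  Column 5 already contains {3, 4, 5, 8, 9}.
  Its 3×3 block (box 2) already contains {2, 3, 4, 5, 7, 9}.
  The only value from 1–9 not eliminated is 1, so r2c5 = 1.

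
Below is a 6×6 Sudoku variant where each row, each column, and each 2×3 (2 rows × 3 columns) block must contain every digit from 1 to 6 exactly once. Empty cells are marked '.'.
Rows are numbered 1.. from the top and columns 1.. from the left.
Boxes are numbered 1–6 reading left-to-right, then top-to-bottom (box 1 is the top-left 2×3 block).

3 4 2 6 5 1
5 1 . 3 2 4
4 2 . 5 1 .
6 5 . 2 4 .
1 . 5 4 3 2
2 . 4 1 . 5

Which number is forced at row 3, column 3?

Row 3 already contains {1, 2, 4, 5}.
Column 3 already contains {2, 4, 5}.
Its 2×3 block (box 3) already contains {2, 4, 5, 6}.
The only value from 1–6 not eliminated is 3, so row 3, column 3 = 3.

3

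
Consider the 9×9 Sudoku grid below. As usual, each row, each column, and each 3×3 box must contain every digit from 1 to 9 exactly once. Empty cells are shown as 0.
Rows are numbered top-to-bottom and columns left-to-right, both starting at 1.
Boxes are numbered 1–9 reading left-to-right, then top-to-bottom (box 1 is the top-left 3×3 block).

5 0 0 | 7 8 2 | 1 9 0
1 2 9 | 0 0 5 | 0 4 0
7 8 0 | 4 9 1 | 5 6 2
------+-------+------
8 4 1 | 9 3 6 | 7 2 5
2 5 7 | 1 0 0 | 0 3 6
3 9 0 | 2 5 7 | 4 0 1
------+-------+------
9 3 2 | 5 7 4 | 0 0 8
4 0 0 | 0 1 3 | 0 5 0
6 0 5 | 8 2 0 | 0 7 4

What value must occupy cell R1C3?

4

Cell R1C3 itself could take any of {3, 4, 6} by direct elimination.
Consider where 4 can go in box 1.
R1C2 is out (column 2 already has a 4).
R3C3 is out (row 3 already has a 4).
So the only cell in box 1 that can hold 4 is R1C3.
Therefore R1C3 = 4.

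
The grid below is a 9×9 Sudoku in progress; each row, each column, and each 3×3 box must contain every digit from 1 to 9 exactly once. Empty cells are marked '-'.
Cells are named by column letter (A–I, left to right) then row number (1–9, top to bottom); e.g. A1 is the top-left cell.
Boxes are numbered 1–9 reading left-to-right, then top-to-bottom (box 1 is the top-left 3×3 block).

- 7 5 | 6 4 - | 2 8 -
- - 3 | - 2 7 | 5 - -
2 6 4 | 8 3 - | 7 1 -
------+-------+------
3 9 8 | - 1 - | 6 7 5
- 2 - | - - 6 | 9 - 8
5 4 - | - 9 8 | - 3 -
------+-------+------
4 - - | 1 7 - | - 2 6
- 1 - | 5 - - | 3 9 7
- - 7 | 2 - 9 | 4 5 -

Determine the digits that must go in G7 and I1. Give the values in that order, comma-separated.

8,3

For G7:
  Row 7 already contains {1, 2, 4, 6, 7}.
  Column G already contains {2, 3, 4, 5, 6, 7, 9}.
  Its 3×3 block (box 9) already contains {2, 3, 4, 5, 6, 7, 9}.
  The only value from 1–9 not eliminated is 8, so G7 = 8.
For I1:
  Consider where 3 can go in box 3.
  H2 is out (row 2 already has a 3).
  I2 is out (row 2 already has a 3).
  I3 is out (row 3 already has a 3).
  So the only cell in box 3 that can hold 3 is I1.
  So I1 = 3.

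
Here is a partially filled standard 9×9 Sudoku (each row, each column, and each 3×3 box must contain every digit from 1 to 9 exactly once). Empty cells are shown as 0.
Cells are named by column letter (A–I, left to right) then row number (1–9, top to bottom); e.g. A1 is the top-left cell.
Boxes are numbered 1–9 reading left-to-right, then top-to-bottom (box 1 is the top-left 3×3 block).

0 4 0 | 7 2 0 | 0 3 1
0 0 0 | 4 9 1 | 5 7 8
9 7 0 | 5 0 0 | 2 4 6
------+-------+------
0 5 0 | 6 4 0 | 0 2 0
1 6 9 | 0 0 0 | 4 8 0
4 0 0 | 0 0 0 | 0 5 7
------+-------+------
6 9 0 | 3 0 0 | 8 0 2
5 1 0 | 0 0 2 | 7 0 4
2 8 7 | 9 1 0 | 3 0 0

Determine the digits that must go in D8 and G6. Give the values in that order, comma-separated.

For D8:
  Row 8 already contains {1, 2, 4, 5, 7}.
  Column D already contains {3, 4, 5, 6, 7, 9}.
  Its 3×3 block (box 8) already contains {1, 2, 3, 9}.
  The only value from 1–9 not eliminated is 8, so D8 = 8.
For G6:
  Consider where 6 can go in row 6.
  B6 is out (column B already has a 6).
  C6 is out (box 4 already has a 6).
  D6 is out (column D already has a 6).
  E6 is out (box 5 already has a 6).
  F6 is out (box 5 already has a 6).
  So the only cell in row 6 that can hold 6 is G6.
  So G6 = 6.

8,6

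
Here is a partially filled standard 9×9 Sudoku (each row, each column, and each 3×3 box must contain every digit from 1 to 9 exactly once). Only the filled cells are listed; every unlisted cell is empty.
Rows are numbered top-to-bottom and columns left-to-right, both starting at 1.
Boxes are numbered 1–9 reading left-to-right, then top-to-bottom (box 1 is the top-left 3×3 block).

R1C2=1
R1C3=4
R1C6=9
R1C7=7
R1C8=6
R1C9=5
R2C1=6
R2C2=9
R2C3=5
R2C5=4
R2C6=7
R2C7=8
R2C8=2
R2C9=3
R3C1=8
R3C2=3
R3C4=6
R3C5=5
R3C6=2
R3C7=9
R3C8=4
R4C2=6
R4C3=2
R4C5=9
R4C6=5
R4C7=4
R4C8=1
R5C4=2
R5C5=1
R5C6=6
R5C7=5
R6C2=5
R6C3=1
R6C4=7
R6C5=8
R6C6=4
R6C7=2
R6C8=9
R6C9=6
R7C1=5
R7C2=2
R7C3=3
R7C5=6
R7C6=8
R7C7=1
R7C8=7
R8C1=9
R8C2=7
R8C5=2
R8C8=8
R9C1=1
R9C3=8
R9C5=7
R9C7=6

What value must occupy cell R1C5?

Row 1 already contains {1, 4, 5, 6, 7, 9}.
Column 5 already contains {1, 2, 4, 5, 6, 7, 8, 9}.
Its 3×3 block (box 2) already contains {2, 4, 5, 6, 7, 9}.
The only value from 1–9 not eliminated is 3, so R1C5 = 3.

3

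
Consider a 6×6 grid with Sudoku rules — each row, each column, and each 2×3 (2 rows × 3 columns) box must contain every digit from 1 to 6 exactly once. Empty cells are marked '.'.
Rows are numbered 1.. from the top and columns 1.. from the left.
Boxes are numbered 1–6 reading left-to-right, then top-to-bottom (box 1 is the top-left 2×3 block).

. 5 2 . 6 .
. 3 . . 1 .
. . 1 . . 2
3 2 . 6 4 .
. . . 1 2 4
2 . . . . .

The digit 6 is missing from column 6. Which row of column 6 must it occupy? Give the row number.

Consider where 6 can go in column 6.
row 1, column 6 is out (row 1 already has a 6).
row 2, column 6 is out (box 2 already has a 6).
row 4, column 6 is out (row 4 already has a 6).
So the only cell in column 6 that can hold 6 is row 6, column 6.
That is row 6.

6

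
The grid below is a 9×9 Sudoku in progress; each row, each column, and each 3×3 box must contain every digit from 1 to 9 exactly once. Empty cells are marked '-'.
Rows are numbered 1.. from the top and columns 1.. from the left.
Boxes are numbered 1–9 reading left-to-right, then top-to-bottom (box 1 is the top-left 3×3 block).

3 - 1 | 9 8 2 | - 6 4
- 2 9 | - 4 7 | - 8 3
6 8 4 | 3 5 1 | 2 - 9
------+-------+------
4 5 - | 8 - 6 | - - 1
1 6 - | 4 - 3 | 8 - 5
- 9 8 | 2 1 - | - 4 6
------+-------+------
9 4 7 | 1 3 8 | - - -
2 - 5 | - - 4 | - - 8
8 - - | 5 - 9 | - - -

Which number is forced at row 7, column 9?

Row 7 already contains {1, 3, 4, 7, 8, 9}.
Column 9 already contains {1, 3, 4, 5, 6, 8, 9}.
Its 3×3 block (box 9) already contains {8}.
The only value from 1–9 not eliminated is 2, so row 7, column 9 = 2.

2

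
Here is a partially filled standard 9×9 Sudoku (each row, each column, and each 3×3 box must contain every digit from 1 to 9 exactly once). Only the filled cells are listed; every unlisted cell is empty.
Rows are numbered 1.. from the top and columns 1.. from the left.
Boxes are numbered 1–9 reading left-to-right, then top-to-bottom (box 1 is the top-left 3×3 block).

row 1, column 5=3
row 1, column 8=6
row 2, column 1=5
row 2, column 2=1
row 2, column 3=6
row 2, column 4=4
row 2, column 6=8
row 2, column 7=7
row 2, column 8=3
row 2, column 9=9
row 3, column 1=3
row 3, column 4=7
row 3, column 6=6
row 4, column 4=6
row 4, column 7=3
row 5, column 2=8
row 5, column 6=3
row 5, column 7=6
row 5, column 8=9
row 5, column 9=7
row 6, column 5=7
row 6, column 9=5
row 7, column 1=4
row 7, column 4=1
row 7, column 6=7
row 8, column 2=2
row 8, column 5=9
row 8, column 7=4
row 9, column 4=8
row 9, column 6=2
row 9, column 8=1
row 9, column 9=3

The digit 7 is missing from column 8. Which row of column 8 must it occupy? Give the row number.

Consider where 7 can go in column 8.
row 3, column 8 is out (row 3 already has a 7).
row 4, column 8 is out (box 6 already has a 7).
row 6, column 8 is out (row 6 already has a 7).
row 7, column 8 is out (row 7 already has a 7).
So the only cell in column 8 that can hold 7 is row 8, column 8.
That is row 8.

8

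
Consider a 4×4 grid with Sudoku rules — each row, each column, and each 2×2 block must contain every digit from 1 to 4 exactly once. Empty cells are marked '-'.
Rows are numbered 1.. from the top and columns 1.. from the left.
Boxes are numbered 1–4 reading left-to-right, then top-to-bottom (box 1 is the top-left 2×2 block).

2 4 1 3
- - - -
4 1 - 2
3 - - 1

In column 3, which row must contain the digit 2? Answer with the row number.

Consider where 2 can go in column 3.
row 3, column 3 is out (row 3 already has a 2).
row 4, column 3 is out (box 4 already has a 2).
So the only cell in column 3 that can hold 2 is row 2, column 3.
That is row 2.

2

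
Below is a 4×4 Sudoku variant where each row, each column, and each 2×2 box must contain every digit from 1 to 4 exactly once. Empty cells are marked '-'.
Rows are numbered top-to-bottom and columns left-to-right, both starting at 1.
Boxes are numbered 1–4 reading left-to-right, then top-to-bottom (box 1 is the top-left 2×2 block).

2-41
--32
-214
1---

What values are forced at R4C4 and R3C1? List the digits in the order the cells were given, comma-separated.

3,3

For R4C4:
  Row 4 already contains {1}.
  Column 4 already contains {1, 2, 4}.
  Its 2×2 block (box 4) already contains {1, 4}.
  The only value from 1–4 not eliminated is 3, so R4C4 = 3.
For R3C1:
  Row 3 already contains {1, 2, 4}.
  Column 1 already contains {1, 2}.
  Its 2×2 block (box 3) already contains {1, 2}.
  The only value from 1–4 not eliminated is 3, so R3C1 = 3.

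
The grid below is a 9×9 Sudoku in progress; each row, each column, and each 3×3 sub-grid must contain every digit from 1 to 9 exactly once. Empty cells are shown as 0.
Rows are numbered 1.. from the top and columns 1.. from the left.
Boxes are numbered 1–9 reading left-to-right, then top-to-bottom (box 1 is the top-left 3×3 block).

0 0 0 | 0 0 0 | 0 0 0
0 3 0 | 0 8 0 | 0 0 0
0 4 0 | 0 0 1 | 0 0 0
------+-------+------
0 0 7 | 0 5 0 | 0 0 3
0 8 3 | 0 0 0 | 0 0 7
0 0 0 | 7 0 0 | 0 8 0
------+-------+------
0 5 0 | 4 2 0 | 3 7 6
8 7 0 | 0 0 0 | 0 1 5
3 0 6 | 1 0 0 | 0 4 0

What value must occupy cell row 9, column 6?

5

Cell row 9, column 6 itself could take any of {5, 7, 8, 9} by direct elimination.
Consider where 5 can go in row 9.
row 9, column 2 is out (column 2 already has a 5).
row 9, column 5 is out (column 5 already has a 5).
row 9, column 7 is out (box 9 already has a 5).
row 9, column 9 is out (column 9 already has a 5).
So the only cell in row 9 that can hold 5 is row 9, column 6.
Therefore row 9, column 6 = 5.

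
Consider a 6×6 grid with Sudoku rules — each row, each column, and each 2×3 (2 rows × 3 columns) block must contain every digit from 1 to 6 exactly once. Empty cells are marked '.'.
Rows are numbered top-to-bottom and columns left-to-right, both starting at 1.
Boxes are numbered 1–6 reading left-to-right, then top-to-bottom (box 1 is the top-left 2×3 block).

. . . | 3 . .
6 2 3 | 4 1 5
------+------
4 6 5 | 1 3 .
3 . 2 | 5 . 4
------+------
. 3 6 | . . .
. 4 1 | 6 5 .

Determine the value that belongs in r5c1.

Cell r5c1 itself could take any of {2, 5} by direct elimination.
Consider where 5 can go in box 5.
r6c1 is out (row 6 already has a 5).
So the only cell in box 5 that can hold 5 is r5c1.
Therefore r5c1 = 5.

5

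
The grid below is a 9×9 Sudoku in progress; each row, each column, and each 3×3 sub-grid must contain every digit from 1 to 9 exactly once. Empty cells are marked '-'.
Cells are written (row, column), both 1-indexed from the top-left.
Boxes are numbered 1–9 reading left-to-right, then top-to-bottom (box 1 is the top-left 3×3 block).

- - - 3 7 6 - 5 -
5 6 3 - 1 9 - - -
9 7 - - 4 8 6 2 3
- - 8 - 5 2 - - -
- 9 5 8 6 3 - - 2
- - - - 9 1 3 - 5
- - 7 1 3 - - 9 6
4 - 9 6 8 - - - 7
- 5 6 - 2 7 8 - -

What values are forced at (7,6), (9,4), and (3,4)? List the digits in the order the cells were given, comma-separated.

For (7,6):
  Consider where 4 can go in column 6.
  (8,6) is out (row 8 already has a 4).
  So the only cell in column 6 that can hold 4 is (7,6).
  So (7,6) = 4.
For (9,4):
  Consider where 9 can go in box 8.
  (7,6) is out (row 7 already has a 9).
  (8,6) is out (row 8 already has a 9).
  So the only cell in box 8 that can hold 9 is (9,4).
  So (9,4) = 9.
For (3,4):
  Row 3 already contains {2, 3, 4, 6, 7, 8, 9}.
  Column 4 already contains {1, 3, 6, 8}.
  Its 3×3 block (box 2) already contains {1, 3, 4, 6, 7, 8, 9}.
  The only value from 1–9 not eliminated is 5, so (3,4) = 5.

4,9,5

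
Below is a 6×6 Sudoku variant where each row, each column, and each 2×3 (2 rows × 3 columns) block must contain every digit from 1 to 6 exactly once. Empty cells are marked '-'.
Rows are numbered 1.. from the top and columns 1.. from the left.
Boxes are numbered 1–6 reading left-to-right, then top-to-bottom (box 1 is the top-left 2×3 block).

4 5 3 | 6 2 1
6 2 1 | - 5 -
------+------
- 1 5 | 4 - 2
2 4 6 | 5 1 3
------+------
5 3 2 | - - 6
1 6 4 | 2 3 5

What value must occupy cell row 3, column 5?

6

Row 3 already contains {1, 2, 4, 5}.
Column 5 already contains {1, 2, 3, 5}.
Its 2×3 block (box 4) already contains {1, 2, 3, 4, 5}.
The only value from 1–6 not eliminated is 6, so row 3, column 5 = 6.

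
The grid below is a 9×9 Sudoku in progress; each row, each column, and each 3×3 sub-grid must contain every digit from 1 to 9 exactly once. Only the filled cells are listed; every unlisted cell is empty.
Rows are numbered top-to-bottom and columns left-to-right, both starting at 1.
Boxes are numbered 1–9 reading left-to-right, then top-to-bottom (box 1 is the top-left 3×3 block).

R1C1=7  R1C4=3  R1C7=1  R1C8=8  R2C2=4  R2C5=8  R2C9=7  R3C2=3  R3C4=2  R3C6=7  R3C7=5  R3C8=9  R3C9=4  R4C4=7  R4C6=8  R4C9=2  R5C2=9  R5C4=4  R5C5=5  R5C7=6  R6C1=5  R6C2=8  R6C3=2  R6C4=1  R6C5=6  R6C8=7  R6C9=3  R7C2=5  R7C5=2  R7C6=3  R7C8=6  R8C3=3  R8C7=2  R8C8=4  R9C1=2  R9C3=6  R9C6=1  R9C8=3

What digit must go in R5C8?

1

Row 5 already contains {4, 5, 6, 9}.
Column 8 already contains {3, 4, 6, 7, 8, 9}.
Its 3×3 block (box 6) already contains {2, 3, 6, 7}.
The only value from 1–9 not eliminated is 1, so R5C8 = 1.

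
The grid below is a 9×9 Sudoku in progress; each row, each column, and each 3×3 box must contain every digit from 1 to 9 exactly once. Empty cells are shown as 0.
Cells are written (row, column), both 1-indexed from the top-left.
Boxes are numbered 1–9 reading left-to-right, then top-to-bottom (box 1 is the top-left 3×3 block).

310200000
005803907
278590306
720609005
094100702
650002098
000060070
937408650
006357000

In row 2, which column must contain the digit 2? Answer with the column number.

Consider where 2 can go in row 2.
(2,1) is out (column 1 already has a 2).
(2,2) is out (column 2 already has a 2).
(2,5) is out (box 2 already has a 2).
So the only cell in row 2 that can hold 2 is (2,8).
That is column 8.

8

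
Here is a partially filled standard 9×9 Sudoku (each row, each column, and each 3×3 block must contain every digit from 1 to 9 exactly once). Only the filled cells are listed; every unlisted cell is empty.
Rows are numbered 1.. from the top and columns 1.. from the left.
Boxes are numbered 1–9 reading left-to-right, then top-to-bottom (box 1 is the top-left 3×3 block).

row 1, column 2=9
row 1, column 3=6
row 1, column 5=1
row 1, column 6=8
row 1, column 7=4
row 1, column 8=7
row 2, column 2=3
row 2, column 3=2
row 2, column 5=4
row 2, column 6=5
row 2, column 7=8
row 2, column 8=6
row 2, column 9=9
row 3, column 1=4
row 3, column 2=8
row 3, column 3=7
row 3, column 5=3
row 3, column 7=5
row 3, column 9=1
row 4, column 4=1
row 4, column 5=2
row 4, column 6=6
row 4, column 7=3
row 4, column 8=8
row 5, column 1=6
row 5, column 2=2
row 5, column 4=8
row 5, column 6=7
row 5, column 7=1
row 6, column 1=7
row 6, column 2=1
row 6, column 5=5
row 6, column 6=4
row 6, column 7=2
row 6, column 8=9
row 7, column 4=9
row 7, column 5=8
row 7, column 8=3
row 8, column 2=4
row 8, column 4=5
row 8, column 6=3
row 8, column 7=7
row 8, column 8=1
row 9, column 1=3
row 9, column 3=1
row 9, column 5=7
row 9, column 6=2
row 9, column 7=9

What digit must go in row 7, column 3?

5

Row 7 already contains {3, 8, 9}.
Column 3 already contains {1, 2, 6, 7}.
Its 3×3 block (box 7) already contains {1, 3, 4}.
The only value from 1–9 not eliminated is 5, so row 7, column 3 = 5.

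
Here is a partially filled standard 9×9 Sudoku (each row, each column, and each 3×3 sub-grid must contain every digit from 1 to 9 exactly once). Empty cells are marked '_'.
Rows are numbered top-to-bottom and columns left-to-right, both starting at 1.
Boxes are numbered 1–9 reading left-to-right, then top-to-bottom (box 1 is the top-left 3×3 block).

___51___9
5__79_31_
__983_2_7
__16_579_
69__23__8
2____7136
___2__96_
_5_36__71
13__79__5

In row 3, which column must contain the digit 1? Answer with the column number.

2

Consider where 1 can go in row 3.
R3C1 is out (column 1 already has a 1).
R3C6 is out (box 2 already has a 1).
R3C8 is out (column 8 already has a 1).
So the only cell in row 3 that can hold 1 is R3C2.
That is column 2.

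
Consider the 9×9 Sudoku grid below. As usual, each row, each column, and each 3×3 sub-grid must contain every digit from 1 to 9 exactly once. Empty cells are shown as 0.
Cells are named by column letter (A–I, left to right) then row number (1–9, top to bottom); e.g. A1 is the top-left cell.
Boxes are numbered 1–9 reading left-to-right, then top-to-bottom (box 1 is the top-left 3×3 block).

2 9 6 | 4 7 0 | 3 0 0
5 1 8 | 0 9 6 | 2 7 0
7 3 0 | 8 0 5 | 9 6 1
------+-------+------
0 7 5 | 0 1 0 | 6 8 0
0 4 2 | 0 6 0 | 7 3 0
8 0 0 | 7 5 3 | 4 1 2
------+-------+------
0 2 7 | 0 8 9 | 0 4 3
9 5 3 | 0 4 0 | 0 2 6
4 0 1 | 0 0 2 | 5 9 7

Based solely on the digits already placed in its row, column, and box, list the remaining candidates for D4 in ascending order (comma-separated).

2,9

Row 4 already contains {1, 5, 6, 7, 8}.
Column D already contains {4, 7, 8}.
Its 3×3 block (box 5) already contains {1, 3, 5, 6, 7}.
Removing those from 1–9 leaves {2, 9} as the candidates for D4.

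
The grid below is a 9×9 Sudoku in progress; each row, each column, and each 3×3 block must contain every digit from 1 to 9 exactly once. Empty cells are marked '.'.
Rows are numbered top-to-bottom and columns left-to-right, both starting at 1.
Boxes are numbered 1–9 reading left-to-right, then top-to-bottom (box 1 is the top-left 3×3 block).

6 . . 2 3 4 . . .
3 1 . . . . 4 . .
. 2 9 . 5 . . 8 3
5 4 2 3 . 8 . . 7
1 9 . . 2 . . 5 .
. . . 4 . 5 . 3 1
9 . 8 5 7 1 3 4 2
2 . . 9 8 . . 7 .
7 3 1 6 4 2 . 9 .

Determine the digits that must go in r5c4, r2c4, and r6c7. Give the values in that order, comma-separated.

7,8,2

For r5c4:
  Row 5 already contains {1, 2, 5, 9}.
  Column 4 already contains {2, 3, 4, 5, 6, 9}.
  Its 3×3 block (box 5) already contains {2, 3, 4, 5, 8}.
  The only value from 1–9 not eliminated is 7, so r5c4 = 7.
For r2c4:
  Consider where 8 can go in box 2.
  r2c5 is out (column 5 already has a 8).
  r2c6 is out (column 6 already has a 8).
  r3c4 is out (row 3 already has a 8).
  r3c6 is out (row 3 already has a 8).
  So the only cell in box 2 that can hold 8 is r2c4.
  So r2c4 = 8.
For r6c7:
  Consider where 2 can go in column 7.
  r1c7 is out (row 1 already has a 2). r3c7 is out (row 3 already has a 2). r4c7 is out (row 4 already has a 2). r5c7 is out (row 5 already has a 2). The remaining empty cells in column 7 are similarly blocked.
  So the only cell in column 7 that can hold 2 is r6c7.
  So r6c7 = 2.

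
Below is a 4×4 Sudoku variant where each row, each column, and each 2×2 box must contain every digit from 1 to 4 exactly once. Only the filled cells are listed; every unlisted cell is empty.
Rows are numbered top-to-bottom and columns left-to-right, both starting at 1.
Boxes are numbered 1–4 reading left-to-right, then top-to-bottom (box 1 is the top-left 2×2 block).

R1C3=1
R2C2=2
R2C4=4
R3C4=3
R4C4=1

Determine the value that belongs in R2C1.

Cell R2C1 itself could take any of {1, 3} by direct elimination.
Consider where 1 can go in row 2.
R2C3 is out (column 3 already has a 1).
So the only cell in row 2 that can hold 1 is R2C1.
Therefore R2C1 = 1.

1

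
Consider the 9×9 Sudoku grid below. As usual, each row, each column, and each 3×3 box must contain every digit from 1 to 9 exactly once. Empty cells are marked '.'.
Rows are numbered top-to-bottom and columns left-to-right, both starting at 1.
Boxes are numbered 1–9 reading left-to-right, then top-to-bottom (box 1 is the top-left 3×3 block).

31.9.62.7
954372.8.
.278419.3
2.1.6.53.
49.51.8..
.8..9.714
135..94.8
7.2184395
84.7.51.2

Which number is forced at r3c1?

Row 3 already contains {1, 2, 3, 4, 7, 8, 9}.
Column 1 already contains {1, 2, 3, 4, 7, 8, 9}.
Its 3×3 block (box 1) already contains {1, 2, 3, 4, 5, 7, 9}.
The only value from 1–9 not eliminated is 6, so r3c1 = 6.

6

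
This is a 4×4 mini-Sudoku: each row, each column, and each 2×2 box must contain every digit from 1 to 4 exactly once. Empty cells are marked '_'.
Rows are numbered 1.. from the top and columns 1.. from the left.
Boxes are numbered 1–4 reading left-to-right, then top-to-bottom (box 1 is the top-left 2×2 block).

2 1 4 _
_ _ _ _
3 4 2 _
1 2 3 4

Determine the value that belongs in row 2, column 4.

2

Cell row 2, column 4 itself could take any of {1, 2, 3} by direct elimination.
Consider where 2 can go in box 2.
row 1, column 4 is out (row 1 already has a 2).
row 2, column 3 is out (column 3 already has a 2).
So the only cell in box 2 that can hold 2 is row 2, column 4.
Therefore row 2, column 4 = 2.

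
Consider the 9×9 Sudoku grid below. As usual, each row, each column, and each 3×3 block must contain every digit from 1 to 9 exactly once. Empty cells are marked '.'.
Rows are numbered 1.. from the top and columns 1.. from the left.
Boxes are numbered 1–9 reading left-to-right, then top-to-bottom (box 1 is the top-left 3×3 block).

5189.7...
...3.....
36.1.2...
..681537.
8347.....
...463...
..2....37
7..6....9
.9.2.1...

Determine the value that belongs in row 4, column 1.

Cell row 4, column 1 itself could take any of {2, 9} by direct elimination.
Consider where 9 can go in row 4.
row 4, column 2 is out (column 2 already has a 9).
row 4, column 9 is out (column 9 already has a 9).
So the only cell in row 4 that can hold 9 is row 4, column 1.
Therefore row 4, column 1 = 9.

9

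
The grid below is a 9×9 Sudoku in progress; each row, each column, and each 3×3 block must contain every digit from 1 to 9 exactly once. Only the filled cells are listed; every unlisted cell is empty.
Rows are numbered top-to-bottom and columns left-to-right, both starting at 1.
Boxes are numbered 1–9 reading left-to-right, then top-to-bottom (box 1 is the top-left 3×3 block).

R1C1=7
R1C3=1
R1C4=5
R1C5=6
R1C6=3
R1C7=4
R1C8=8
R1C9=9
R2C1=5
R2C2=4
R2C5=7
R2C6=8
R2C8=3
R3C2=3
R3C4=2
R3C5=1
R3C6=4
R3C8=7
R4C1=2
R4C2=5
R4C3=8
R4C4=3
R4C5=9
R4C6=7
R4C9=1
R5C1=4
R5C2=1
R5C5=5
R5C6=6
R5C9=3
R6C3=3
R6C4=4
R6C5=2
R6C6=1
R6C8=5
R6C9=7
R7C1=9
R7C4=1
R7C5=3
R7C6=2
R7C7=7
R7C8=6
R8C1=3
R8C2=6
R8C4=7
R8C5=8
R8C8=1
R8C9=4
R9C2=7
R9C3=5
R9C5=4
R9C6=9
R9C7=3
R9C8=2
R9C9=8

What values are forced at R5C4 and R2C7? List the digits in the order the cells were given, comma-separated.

8,1

For R5C4:
  Row 5 already contains {1, 3, 4, 5, 6}.
  Column 4 already contains {1, 2, 3, 4, 5, 7}.
  Its 3×3 block (box 5) already contains {1, 2, 3, 4, 5, 6, 7, 9}.
  The only value from 1–9 not eliminated is 8, so R5C4 = 8.
For R2C7:
  Consider where 1 can go in box 3.
  R2C9 is out (column 9 already has a 1).
  R3C7 is out (row 3 already has a 1).
  R3C9 is out (row 3 already has a 1).
  So the only cell in box 3 that can hold 1 is R2C7.
  So R2C7 = 1.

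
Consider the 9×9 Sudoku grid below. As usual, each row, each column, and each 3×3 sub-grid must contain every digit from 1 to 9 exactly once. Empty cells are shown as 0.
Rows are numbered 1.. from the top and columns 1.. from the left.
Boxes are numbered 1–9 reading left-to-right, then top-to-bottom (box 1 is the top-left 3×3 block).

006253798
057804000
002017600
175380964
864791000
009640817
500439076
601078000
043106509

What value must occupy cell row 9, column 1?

7

Cell row 9, column 1 itself could take any of {2, 7} by direct elimination.
Consider where 7 can go in column 1.
row 1, column 1 is out (row 1 already has a 7).
row 2, column 1 is out (row 2 already has a 7).
row 3, column 1 is out (row 3 already has a 7).
row 6, column 1 is out (row 6 already has a 7).
So the only cell in column 1 that can hold 7 is row 9, column 1.
Therefore row 9, column 1 = 7.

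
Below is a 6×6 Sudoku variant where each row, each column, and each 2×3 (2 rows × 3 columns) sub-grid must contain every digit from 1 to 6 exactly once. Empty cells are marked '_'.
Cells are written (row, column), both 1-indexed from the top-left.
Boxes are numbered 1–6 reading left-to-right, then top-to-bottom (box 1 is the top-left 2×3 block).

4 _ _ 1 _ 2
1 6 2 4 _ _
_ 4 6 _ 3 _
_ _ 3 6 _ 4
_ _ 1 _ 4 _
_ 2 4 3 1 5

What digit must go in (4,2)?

1

Cell (4,2) itself could take any of {1, 5} by direct elimination.
Consider where 1 can go in box 3.
(3,1) is out (column 1 already has a 1).
(4,1) is out (column 1 already has a 1).
So the only cell in box 3 that can hold 1 is (4,2).
Therefore (4,2) = 1.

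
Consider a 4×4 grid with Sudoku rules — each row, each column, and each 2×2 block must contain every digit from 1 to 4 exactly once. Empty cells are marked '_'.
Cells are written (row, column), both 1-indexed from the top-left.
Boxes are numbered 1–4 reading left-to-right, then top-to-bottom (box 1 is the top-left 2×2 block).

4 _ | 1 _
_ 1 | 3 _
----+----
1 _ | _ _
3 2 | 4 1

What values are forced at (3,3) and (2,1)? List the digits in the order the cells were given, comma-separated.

2,2

For (3,3):
  Row 3 already contains {1}.
  Column 3 already contains {1, 3, 4}.
  Its 2×2 block (box 4) already contains {1, 4}.
  The only value from 1–4 not eliminated is 2, so (3,3) = 2.
For (2,1):
  Row 2 already contains {1, 3}.
  Column 1 already contains {1, 3, 4}.
  Its 2×2 block (box 1) already contains {1, 4}.
  The only value from 1–4 not eliminated is 2, so (2,1) = 2.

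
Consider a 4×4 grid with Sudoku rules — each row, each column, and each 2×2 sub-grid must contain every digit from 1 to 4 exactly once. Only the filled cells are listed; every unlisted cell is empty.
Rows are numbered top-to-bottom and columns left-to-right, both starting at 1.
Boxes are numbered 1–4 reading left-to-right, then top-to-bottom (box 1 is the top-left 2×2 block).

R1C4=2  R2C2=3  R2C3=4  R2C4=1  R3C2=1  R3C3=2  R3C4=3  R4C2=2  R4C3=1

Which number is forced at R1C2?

4

Row 1 already contains {2}.
Column 2 already contains {1, 2, 3}.
Its 2×2 block (box 1) already contains {3}.
The only value from 1–4 not eliminated is 4, so R1C2 = 4.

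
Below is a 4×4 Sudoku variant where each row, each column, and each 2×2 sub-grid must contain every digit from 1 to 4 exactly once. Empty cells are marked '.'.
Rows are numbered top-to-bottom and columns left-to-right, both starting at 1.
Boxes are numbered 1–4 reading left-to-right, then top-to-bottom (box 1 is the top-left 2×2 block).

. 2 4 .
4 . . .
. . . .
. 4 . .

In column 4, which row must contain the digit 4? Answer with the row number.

Consider where 4 can go in column 4.
R1C4 is out (row 1 already has a 4).
R2C4 is out (row 2 already has a 4).
R4C4 is out (row 4 already has a 4).
So the only cell in column 4 that can hold 4 is R3C4.
That is row 3.

3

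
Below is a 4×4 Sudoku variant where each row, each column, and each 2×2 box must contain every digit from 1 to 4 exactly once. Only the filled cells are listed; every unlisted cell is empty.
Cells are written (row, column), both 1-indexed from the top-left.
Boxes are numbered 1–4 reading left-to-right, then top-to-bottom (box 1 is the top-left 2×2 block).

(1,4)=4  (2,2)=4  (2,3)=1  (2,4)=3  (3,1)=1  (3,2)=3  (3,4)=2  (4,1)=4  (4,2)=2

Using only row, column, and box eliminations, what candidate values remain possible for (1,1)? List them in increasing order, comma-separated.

Row 1 already contains {4}.
Column 1 already contains {1, 4}.
Its 2×2 block (box 1) already contains {4}.
Removing those from 1–4 leaves {2, 3} as the candidates for (1,1).

2,3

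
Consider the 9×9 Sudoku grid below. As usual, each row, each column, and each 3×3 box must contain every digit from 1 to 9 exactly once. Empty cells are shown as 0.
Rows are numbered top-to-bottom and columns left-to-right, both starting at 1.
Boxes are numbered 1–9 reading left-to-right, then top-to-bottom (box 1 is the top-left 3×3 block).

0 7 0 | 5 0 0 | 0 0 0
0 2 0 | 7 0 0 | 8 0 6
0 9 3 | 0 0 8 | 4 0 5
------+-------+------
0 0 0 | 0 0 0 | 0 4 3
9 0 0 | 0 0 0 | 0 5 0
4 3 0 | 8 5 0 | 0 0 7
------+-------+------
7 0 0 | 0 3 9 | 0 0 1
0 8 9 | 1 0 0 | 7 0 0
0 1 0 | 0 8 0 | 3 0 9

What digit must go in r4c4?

Cell r4c4 itself could take any of {2, 6, 9} by direct elimination.
Consider where 9 can go in column 4.
r3c4 is out (row 3 already has a 9).
r5c4 is out (row 5 already has a 9).
r7c4 is out (row 7 already has a 9).
r9c4 is out (row 9 already has a 9).
So the only cell in column 4 that can hold 9 is r4c4.
Therefore r4c4 = 9.

9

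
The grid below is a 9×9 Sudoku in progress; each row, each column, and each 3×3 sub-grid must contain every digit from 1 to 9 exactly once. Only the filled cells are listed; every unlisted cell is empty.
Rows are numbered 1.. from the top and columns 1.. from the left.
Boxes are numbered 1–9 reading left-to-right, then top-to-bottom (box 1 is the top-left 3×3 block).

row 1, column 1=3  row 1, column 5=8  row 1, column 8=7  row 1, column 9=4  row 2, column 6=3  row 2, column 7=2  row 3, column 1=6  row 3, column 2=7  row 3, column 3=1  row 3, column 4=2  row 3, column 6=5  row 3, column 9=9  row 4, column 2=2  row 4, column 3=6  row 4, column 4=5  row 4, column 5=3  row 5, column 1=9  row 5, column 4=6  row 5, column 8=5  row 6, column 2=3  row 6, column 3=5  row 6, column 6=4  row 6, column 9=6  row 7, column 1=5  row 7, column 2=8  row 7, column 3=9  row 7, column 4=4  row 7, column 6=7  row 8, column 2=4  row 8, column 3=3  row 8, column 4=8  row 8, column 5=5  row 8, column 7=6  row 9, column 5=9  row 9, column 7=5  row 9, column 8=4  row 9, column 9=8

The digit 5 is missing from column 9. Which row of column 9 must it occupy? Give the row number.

Consider where 5 can go in column 9.
row 4, column 9 is out (row 4 already has a 5).
row 5, column 9 is out (row 5 already has a 5).
row 7, column 9 is out (row 7 already has a 5).
row 8, column 9 is out (row 8 already has a 5).
So the only cell in column 9 that can hold 5 is row 2, column 9.
That is row 2.

2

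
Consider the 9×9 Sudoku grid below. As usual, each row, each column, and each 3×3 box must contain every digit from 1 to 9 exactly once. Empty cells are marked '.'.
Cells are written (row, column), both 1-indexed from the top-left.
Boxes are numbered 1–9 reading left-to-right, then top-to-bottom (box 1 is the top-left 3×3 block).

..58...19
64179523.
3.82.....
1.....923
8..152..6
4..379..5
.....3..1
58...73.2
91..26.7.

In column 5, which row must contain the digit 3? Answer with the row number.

1

Consider where 3 can go in column 5.
(3,5) is out (row 3 already has a 3).
(4,5) is out (row 4 already has a 3).
(7,5) is out (row 7 already has a 3).
(8,5) is out (row 8 already has a 3).
So the only cell in column 5 that can hold 3 is (1,5).
That is row 1.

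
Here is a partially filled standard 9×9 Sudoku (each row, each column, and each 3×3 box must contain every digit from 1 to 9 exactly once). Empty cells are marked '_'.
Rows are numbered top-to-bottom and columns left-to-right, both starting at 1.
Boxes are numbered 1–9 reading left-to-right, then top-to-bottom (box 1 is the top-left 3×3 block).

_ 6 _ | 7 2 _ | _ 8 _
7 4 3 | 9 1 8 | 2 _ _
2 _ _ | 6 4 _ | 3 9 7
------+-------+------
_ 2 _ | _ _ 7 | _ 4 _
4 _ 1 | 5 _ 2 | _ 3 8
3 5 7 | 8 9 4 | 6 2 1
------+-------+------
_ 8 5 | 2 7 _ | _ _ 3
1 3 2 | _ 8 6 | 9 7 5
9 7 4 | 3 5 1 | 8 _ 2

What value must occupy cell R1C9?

Row 1 already contains {2, 6, 7, 8}.
Column 9 already contains {1, 2, 3, 5, 7, 8}.
Its 3×3 block (box 3) already contains {2, 3, 7, 8, 9}.
The only value from 1–9 not eliminated is 4, so R1C9 = 4.

4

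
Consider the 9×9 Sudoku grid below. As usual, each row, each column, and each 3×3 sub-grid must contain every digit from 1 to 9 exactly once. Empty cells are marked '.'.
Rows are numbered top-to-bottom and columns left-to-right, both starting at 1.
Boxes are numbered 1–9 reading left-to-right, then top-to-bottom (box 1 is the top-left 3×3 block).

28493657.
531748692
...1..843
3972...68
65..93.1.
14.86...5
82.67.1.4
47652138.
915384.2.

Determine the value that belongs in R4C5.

Cell R4C5 itself could take any of {1, 5} by direct elimination.
Consider where 1 can go in column 5.
R3C5 is out (row 3 already has a 1).
So the only cell in column 5 that can hold 1 is R4C5.
Therefore R4C5 = 1.

1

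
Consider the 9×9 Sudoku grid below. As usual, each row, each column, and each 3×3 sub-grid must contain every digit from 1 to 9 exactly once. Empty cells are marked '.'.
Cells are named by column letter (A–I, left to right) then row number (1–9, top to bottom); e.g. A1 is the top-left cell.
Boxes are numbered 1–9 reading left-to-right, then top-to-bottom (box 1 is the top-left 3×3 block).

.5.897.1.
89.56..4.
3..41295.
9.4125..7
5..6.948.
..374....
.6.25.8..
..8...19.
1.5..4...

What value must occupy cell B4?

8

Row 4 already contains {1, 2, 4, 5, 7, 9}.
Column B already contains {5, 6, 9}.
Its 3×3 block (box 4) already contains {3, 4, 5, 9}.
The only value from 1–9 not eliminated is 8, so B4 = 8.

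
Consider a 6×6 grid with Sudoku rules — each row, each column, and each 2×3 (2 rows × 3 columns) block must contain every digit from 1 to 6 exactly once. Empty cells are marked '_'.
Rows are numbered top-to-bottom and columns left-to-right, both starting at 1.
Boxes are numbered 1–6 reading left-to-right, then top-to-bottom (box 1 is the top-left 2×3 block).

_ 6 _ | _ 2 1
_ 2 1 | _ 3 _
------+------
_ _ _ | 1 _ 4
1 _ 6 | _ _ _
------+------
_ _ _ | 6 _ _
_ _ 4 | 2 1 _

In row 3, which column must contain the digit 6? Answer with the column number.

5

Consider where 6 can go in row 3.
R3C1 is out (box 3 already has a 6).
R3C2 is out (column 2 already has a 6).
R3C3 is out (column 3 already has a 6).
So the only cell in row 3 that can hold 6 is R3C5.
That is column 5.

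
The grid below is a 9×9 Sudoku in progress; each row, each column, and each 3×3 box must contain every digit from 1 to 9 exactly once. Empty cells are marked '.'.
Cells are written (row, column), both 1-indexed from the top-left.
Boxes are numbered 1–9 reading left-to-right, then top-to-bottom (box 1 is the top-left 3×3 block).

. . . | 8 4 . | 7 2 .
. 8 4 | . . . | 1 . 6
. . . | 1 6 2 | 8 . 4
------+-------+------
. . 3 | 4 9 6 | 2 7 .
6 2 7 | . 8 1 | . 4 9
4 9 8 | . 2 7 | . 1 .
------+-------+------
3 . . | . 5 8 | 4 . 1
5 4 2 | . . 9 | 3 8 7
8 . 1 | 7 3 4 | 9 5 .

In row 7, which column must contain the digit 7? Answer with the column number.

2

Consider where 7 can go in row 7.
(7,3) is out (column 3 already has a 7).
(7,4) is out (column 4 already has a 7).
(7,8) is out (column 8 already has a 7).
So the only cell in row 7 that can hold 7 is (7,2).
That is column 2.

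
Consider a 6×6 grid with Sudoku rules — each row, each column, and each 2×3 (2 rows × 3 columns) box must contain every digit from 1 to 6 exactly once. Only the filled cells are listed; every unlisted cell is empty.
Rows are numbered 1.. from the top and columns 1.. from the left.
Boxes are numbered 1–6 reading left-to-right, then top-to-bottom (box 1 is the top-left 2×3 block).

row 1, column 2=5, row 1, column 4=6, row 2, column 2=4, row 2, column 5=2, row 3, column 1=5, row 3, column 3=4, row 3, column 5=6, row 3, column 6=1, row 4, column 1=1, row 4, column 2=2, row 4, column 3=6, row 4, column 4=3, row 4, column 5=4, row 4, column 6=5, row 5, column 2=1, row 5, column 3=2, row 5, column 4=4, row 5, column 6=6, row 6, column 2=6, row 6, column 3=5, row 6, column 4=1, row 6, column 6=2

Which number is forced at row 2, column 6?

3

Row 2 already contains {2, 4}.
Column 6 already contains {1, 2, 5, 6}.
Its 2×3 block (box 2) already contains {2, 6}.
The only value from 1–6 not eliminated is 3, so row 2, column 6 = 3.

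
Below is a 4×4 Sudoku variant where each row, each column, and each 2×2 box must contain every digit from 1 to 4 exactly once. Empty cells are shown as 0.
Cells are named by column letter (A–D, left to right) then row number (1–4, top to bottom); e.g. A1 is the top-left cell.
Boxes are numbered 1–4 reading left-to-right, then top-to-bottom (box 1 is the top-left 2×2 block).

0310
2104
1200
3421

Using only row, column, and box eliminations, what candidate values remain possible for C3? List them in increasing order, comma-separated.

3,4

Row 3 already contains {1, 2}.
Column C already contains {1, 2}.
Its 2×2 block (box 4) already contains {1, 2}.
Removing those from 1–4 leaves {3, 4} as the candidates for C3.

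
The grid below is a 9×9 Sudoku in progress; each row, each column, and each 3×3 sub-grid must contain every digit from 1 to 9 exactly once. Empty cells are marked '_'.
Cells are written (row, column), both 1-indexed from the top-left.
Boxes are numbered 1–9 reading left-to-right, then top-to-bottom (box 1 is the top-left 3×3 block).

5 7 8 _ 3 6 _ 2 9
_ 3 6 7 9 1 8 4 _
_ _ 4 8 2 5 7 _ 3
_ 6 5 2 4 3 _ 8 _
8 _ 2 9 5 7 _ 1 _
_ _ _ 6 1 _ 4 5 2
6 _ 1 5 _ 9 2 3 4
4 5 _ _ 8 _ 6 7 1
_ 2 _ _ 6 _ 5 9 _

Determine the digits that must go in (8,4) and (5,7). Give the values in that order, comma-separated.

For (8,4):
  Row 8 already contains {1, 4, 5, 6, 7, 8}.
  Column 4 already contains {2, 5, 6, 7, 8, 9}.
  Its 3×3 block (box 8) already contains {5, 6, 8, 9}.
  The only value from 1–9 not eliminated is 3, so (8,4) = 3.
For (5,7):
  Row 5 already contains {1, 2, 5, 7, 8, 9}.
  Column 7 already contains {2, 4, 5, 6, 7, 8}.
  Its 3×3 block (box 6) already contains {1, 2, 4, 5, 8}.
  The only value from 1–9 not eliminated is 3, so (5,7) = 3.

3,3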